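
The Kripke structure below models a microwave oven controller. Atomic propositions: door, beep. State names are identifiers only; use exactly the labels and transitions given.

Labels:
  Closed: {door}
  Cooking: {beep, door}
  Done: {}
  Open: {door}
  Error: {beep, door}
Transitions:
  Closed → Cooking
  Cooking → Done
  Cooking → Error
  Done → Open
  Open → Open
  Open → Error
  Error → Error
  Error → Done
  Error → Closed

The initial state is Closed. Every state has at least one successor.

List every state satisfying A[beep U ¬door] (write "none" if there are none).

States satisfying beep: {Cooking, Error}.
States satisfying ¬door: {Done}.
States satisfying A[beep U ¬door]: {Done}.

{Done}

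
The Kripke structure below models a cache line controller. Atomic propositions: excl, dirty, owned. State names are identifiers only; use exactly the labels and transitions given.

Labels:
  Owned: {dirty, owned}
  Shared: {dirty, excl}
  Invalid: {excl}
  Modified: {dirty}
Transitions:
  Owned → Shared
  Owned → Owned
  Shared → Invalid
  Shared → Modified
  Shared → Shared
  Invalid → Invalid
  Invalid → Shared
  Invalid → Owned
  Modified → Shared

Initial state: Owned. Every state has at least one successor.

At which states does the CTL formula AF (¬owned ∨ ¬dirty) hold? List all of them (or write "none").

States satisfying ¬owned ∨ ¬dirty: {Shared, Invalid, Modified}.
States satisfying AF (¬owned ∨ ¬dirty): {Shared, Invalid, Modified}.

{Shared, Invalid, Modified}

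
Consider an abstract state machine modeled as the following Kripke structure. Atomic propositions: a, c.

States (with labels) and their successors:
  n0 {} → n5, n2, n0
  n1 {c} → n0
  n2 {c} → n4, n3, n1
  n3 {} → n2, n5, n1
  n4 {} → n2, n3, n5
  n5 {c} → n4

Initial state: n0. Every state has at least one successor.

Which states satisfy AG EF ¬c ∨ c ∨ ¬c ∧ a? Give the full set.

States satisfying EF ¬c: {n0, n1, n2, n3, n4, n5}.
States satisfying AG EF ¬c: {n0, n1, n2, n3, n4, n5}.
States satisfying ¬c: {n0, n3, n4}.
States satisfying ¬c ∧ a: ∅.
States satisfying c ∨ ¬c ∧ a: {n1, n2, n5}.
States satisfying AG EF ¬c ∨ c ∨ ¬c ∧ a: {n0, n1, n2, n3, n4, n5}.

{n0, n1, n2, n3, n4, n5}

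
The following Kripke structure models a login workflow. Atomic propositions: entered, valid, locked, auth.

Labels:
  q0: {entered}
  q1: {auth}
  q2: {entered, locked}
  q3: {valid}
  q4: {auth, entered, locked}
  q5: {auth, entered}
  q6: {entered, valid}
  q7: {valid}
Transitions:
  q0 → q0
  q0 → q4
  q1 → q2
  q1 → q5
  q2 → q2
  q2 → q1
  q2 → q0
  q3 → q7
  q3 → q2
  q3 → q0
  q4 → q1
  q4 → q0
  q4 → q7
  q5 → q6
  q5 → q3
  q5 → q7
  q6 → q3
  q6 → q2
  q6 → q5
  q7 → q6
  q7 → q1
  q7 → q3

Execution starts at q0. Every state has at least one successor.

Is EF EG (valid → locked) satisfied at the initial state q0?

Yes

States satisfying EG (valid → locked): {q0, q1, q2, q4}.
States satisfying EF EG (valid → locked): {q0, q1, q2, q3, q4, q5, q6, q7}.
Some path from q0 reaches a state where EG (valid → locked) holds.
q0 ∈ Sat(EF EG (valid → locked)).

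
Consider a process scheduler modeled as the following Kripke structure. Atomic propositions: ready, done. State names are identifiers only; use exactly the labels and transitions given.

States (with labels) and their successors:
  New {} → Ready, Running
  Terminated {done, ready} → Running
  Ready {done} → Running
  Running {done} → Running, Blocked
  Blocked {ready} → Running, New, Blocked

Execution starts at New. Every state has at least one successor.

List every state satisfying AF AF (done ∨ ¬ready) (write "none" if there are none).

States satisfying AF (done ∨ ¬ready): {New, Terminated, Ready, Running}.
States satisfying AF AF (done ∨ ¬ready): {New, Terminated, Ready, Running}.

{New, Terminated, Ready, Running}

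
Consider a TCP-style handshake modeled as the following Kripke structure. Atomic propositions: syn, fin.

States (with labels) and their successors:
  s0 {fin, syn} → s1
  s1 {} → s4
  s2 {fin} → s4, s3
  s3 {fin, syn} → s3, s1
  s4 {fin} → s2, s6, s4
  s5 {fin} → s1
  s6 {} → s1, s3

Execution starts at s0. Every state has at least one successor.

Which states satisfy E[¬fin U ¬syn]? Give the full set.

States satisfying ¬fin: {s1, s6}.
States satisfying ¬syn: {s1, s2, s4, s5, s6}.
States satisfying E[¬fin U ¬syn]: {s1, s2, s4, s5, s6}.

{s1, s2, s4, s5, s6}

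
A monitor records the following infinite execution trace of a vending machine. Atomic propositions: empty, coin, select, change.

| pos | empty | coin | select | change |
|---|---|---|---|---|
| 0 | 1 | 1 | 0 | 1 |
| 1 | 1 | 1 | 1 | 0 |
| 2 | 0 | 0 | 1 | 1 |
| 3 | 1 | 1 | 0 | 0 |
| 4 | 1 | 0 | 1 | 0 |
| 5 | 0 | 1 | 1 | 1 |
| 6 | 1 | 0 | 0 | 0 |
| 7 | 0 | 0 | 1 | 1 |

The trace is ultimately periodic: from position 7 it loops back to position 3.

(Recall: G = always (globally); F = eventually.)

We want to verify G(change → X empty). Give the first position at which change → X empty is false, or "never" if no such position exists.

never

change → X empty holds at every position 0..7, and those are all the positions the trace ever visits, so the invariant G(change → X empty) is never violated.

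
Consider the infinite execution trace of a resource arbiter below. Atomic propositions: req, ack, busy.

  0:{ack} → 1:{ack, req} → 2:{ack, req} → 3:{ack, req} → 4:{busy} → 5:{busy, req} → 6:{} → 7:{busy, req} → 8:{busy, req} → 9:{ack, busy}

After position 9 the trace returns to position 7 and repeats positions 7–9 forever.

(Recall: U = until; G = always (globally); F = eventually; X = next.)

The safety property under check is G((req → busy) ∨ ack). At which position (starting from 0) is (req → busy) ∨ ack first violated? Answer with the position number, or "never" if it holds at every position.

never

(req → busy) ∨ ack holds at every position 0..9, and those are all the positions the trace ever visits, so the invariant G((req → busy) ∨ ack) is never violated.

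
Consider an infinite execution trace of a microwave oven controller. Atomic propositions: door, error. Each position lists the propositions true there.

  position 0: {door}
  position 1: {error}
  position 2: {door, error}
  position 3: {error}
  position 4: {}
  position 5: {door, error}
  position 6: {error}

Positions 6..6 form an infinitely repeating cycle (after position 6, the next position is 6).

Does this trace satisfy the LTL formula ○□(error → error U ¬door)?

The position after 0 is 1; □(error → error U ¬door) is true there.

Holds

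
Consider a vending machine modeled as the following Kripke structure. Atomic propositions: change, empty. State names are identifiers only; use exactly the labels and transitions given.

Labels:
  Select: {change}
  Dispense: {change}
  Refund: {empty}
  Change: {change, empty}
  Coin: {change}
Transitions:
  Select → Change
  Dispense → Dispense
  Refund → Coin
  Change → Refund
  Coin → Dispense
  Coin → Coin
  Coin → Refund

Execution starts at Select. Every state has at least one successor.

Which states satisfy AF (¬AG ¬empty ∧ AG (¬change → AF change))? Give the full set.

{Select, Refund, Change, Coin}

States satisfying ¬AG ¬empty ∧ AG (¬change → AF change): {Select, Refund, Change, Coin}.
States satisfying AF (¬AG ¬empty ∧ AG (¬change → AF change)): {Select, Refund, Change, Coin}.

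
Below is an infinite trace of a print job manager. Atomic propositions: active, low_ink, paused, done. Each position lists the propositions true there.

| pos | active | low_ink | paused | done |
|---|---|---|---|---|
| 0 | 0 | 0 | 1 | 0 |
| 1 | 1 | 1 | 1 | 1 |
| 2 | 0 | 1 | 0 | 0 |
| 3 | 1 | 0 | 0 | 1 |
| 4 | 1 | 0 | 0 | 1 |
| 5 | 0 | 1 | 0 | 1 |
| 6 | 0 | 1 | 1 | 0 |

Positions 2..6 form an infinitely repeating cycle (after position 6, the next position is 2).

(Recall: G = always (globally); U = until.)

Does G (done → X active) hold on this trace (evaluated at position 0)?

done → X active must hold at every position from 0 onward. It fails at position 1, so G (done → X active) is false.
Positions where done holds: 1, 3, 4, 5.
Check X active at each: 1→fails, 3→ok, 4→fails, 5→fails.

Violated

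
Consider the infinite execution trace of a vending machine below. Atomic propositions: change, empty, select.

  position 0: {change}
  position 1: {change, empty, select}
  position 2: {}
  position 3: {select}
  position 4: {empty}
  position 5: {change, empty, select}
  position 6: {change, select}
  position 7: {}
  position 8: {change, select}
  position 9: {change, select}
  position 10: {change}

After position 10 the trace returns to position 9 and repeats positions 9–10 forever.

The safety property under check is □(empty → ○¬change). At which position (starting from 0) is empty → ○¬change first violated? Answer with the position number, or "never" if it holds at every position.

Check empty → ○¬change at each position in order: 0 ✓, 1 ✓, 2 ✓, 3 ✓.
At position 4 the labels are {empty} and the next position 5 has {change, empty, select}, so empty → ○¬change is false there. This is the first violation.

4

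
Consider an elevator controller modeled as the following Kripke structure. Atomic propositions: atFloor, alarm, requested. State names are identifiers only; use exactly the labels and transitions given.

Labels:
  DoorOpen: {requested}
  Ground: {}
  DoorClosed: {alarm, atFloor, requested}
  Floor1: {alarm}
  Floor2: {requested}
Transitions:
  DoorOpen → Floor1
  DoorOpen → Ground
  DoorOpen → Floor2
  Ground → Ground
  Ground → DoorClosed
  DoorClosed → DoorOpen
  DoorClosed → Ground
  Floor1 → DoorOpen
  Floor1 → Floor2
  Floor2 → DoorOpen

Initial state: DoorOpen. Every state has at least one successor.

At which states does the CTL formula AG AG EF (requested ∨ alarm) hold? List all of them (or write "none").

{DoorOpen, Ground, DoorClosed, Floor1, Floor2}

States satisfying AG EF (requested ∨ alarm): {DoorOpen, Ground, DoorClosed, Floor1, Floor2}.
States satisfying AG AG EF (requested ∨ alarm): {DoorOpen, Ground, DoorClosed, Floor1, Floor2}.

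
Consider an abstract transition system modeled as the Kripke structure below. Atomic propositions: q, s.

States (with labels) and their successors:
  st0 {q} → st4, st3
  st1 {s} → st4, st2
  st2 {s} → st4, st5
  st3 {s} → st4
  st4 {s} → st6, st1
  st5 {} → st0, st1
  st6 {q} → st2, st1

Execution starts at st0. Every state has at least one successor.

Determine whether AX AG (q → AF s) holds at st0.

States satisfying AG (q → AF s): {st0, st1, st2, st3, st4, st5, st6}.
States satisfying AX AG (q → AF s): {st0, st1, st2, st3, st4, st5, st6}.
st0 ∈ Sat(AX AG (q → AF s)).

Satisfied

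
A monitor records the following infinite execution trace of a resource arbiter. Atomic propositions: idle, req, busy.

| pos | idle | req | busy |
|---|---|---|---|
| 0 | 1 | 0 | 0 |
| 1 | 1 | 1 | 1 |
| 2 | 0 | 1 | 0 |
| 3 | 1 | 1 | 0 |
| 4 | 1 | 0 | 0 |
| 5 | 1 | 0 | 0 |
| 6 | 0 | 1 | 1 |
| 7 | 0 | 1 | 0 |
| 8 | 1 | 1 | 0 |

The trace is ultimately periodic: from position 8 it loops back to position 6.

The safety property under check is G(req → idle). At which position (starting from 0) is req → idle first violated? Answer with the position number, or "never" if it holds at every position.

2

Check req → idle at each position in order: 0 ✓, 1 ✓.
At position 2 the labels are {req}, so req → idle is false there. This is the first violation.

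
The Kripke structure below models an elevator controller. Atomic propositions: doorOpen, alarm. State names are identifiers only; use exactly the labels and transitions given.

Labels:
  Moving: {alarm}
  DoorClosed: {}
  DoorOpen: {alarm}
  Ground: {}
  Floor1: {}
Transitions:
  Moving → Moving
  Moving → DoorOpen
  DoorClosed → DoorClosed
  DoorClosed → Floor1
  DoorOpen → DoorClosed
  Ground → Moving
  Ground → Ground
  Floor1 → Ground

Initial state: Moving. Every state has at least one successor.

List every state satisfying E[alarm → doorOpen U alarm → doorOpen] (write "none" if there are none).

States satisfying alarm → doorOpen: {DoorClosed, Ground, Floor1}.
States satisfying E[alarm → doorOpen U alarm → doorOpen]: {DoorClosed, Ground, Floor1}.

{DoorClosed, Ground, Floor1}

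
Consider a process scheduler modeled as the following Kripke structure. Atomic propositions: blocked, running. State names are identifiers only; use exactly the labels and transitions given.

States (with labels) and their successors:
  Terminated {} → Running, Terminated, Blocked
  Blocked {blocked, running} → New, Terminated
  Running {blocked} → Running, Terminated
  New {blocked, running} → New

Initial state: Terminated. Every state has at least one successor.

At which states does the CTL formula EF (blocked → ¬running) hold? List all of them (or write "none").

States satisfying blocked → ¬running: {Terminated, Running}.
States satisfying EF (blocked → ¬running): {Terminated, Blocked, Running}.

{Terminated, Blocked, Running}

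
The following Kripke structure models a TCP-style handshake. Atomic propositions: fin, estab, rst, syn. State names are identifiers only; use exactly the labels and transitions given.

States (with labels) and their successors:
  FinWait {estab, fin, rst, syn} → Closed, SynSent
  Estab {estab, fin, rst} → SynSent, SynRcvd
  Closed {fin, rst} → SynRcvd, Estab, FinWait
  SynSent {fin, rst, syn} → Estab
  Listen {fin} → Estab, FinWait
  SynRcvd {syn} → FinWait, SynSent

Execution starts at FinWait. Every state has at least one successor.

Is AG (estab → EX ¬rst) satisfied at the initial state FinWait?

States satisfying estab → EX ¬rst: {Estab, Closed, SynSent, Listen, SynRcvd}.
States satisfying AG (estab → EX ¬rst): ∅.
FinWait is reachable from FinWait and violates estab → EX ¬rst, so AG fails at FinWait.
FinWait ∉ Sat(AG (estab → EX ¬rst)).

Does not hold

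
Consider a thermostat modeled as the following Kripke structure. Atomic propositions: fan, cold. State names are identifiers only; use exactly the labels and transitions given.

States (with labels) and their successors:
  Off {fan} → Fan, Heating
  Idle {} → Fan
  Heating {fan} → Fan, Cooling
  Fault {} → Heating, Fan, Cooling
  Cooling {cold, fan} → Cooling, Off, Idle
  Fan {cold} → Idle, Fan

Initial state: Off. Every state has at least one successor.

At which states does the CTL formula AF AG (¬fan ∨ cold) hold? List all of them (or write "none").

{Idle, Fan}

States satisfying AG (¬fan ∨ cold): {Idle, Fan}.
States satisfying AF AG (¬fan ∨ cold): {Idle, Fan}.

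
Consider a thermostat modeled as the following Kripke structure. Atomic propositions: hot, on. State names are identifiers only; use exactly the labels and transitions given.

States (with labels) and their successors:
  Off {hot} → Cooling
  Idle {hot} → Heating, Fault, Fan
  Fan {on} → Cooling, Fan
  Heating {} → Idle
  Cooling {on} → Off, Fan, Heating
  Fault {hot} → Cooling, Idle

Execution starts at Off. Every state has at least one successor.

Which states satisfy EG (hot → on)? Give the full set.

{Fan, Cooling}

States satisfying hot → on: {Fan, Heating, Cooling}.
States satisfying EG (hot → on): {Fan, Cooling}.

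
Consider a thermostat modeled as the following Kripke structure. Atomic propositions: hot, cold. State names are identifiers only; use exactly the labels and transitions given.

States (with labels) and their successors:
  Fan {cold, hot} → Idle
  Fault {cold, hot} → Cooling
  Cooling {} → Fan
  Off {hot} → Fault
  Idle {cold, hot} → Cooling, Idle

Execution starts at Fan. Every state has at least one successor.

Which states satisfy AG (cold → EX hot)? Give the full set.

{Fan, Cooling, Idle}

States satisfying cold → EX hot: {Fan, Cooling, Off, Idle}.
States satisfying AG (cold → EX hot): {Fan, Cooling, Idle}.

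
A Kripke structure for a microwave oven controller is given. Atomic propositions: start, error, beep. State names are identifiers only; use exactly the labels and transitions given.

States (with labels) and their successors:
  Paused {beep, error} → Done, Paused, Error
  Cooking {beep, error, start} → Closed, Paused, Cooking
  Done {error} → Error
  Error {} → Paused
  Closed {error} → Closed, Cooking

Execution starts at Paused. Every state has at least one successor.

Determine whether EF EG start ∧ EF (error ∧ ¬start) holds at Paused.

No

States satisfying EG start: {Cooking}.
States satisfying EF EG start: {Cooking, Closed}.
States satisfying error ∧ ¬start: {Paused, Done, Closed}.
States satisfying EF (error ∧ ¬start): {Paused, Cooking, Done, Error, Closed}.
States satisfying EF EG start ∧ EF (error ∧ ¬start): {Cooking, Closed}.
Paused ∉ Sat(EF EG start ∧ EF (error ∧ ¬start)).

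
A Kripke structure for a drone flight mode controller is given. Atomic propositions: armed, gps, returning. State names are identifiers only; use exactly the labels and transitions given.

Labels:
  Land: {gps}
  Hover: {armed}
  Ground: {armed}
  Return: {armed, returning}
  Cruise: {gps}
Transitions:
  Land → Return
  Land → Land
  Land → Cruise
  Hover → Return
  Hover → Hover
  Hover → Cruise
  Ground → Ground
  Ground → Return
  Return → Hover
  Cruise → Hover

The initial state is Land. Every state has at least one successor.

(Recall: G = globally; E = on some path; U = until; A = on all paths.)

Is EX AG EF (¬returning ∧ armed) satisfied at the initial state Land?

States satisfying AG EF (¬returning ∧ armed): {Land, Hover, Ground, Return, Cruise}.
States satisfying EX AG EF (¬returning ∧ armed): {Land, Hover, Ground, Return, Cruise}.
Land ∈ Sat(EX AG EF (¬returning ∧ armed)).

Satisfied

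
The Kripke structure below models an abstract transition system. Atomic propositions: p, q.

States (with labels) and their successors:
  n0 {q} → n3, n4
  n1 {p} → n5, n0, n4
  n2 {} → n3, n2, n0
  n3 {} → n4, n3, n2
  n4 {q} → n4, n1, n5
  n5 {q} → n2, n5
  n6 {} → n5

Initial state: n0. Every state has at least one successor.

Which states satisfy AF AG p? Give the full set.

States satisfying AG p: ∅.
States satisfying AF AG p: ∅.

none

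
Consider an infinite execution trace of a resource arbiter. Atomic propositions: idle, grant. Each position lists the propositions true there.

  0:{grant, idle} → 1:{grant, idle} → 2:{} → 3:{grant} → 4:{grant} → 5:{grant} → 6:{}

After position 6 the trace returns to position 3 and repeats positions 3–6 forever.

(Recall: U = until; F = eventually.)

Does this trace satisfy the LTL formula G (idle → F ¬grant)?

idle → F ¬grant holds at every position 0..6, and those are all positions ever visited, so G (idle → F ¬grant) holds.
Positions where idle holds: 0, 1.
Check F ¬grant at each: 0→ok, 1→ok.

Holds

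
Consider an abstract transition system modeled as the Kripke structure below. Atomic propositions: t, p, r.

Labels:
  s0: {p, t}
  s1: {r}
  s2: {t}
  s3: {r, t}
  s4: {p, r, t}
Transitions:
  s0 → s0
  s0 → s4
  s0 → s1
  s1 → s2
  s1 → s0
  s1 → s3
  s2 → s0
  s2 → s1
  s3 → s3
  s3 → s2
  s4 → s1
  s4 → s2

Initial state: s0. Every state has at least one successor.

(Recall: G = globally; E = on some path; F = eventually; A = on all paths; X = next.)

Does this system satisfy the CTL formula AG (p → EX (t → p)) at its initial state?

Satisfied

States satisfying p → EX (t → p): {s0, s1, s2, s3, s4}.
States satisfying AG (p → EX (t → p)): {s0, s1, s2, s3, s4}.
Every state reachable from s0 satisfies p → EX (t → p).
s0 ∈ Sat(AG (p → EX (t → p))).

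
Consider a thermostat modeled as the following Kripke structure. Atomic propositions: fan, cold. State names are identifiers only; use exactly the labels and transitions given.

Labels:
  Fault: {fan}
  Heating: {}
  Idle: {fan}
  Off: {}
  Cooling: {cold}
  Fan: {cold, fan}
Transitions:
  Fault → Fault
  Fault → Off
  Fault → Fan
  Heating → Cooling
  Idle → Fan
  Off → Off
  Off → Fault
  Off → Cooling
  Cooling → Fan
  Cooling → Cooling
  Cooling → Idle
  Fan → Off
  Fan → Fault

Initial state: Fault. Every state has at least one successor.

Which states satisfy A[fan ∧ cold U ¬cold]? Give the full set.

{Fault, Heating, Idle, Off, Fan}

States satisfying fan ∧ cold: {Fan}.
States satisfying ¬cold: {Fault, Heating, Idle, Off}.
States satisfying A[fan ∧ cold U ¬cold]: {Fault, Heating, Idle, Off, Fan}.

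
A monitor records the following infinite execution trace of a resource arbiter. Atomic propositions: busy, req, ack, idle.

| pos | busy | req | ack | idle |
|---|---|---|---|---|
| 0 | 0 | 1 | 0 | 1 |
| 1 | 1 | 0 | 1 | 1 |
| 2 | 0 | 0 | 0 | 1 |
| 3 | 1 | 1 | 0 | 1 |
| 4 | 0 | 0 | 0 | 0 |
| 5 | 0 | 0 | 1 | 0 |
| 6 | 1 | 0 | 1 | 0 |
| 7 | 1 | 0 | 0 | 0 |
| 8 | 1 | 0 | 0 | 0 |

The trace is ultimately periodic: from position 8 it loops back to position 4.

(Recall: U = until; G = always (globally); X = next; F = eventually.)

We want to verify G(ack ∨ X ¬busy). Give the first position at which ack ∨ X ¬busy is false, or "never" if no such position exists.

0

At position 0 the labels are {idle, req} and the next position 1 has {ack, busy, idle}, so ack ∨ X ¬busy is false there. This is the first violation.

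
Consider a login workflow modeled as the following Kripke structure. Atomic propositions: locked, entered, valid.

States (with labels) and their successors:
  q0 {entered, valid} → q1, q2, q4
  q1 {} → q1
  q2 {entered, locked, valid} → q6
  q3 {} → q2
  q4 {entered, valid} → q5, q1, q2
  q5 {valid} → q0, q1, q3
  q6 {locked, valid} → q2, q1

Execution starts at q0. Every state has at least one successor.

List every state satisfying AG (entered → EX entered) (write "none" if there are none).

States satisfying entered → EX entered: {q0, q1, q3, q4, q5, q6}.
States satisfying AG (entered → EX entered): {q1}.

{q1}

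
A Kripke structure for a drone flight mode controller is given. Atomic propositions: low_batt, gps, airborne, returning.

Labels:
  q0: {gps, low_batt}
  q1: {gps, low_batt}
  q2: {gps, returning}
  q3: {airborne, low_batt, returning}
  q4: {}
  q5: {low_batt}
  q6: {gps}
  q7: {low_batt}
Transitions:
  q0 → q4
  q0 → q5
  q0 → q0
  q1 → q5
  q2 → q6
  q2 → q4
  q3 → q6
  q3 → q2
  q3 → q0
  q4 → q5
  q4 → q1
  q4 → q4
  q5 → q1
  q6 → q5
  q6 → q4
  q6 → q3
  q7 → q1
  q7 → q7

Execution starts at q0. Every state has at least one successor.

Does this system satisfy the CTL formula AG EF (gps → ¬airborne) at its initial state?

Yes

States satisfying EF (gps → ¬airborne): {q0, q1, q2, q3, q4, q5, q6, q7}.
States satisfying AG EF (gps → ¬airborne): {q0, q1, q2, q3, q4, q5, q6, q7}.
Every state reachable from q0 satisfies EF (gps → ¬airborne).
q0 ∈ Sat(AG EF (gps → ¬airborne)).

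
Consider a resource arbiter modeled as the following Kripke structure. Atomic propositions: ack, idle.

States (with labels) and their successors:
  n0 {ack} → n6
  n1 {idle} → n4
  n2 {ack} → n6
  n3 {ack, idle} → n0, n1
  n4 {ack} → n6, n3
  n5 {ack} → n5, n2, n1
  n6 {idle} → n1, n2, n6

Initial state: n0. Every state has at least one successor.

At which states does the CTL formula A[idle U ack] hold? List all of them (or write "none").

States satisfying idle: {n1, n3, n6}.
States satisfying ack: {n0, n2, n3, n4, n5}.
States satisfying A[idle U ack]: {n0, n1, n2, n3, n4, n5}.

{n0, n1, n2, n3, n4, n5}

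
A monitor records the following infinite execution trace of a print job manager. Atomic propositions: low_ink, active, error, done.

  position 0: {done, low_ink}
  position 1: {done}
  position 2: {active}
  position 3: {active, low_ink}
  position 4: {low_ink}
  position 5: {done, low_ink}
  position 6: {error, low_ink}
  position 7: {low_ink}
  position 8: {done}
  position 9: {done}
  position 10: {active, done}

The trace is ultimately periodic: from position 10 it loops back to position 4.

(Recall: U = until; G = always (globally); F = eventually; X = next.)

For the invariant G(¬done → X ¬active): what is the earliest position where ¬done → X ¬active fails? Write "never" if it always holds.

Check ¬done → X ¬active at each position in order: 0 ✓, 1 ✓.
At position 2 the labels are {active} and the next position 3 has {active, low_ink}, so ¬done → X ¬active is false there. This is the first violation.

2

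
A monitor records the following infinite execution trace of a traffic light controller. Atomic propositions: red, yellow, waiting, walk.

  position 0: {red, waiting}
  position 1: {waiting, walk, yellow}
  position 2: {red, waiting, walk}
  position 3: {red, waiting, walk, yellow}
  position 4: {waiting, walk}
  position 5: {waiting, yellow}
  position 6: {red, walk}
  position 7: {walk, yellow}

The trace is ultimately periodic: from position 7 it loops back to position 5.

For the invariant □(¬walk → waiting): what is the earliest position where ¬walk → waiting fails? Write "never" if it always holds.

never

¬walk → waiting holds at every position 0..7, and those are all the positions the trace ever visits, so the invariant □(¬walk → waiting) is never violated.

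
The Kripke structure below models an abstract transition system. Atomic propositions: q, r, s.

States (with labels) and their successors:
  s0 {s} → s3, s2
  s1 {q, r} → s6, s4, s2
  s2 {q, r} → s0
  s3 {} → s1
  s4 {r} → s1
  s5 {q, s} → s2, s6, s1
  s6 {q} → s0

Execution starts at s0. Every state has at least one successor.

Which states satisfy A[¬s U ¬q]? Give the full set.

{s0, s1, s2, s3, s4, s6}

States satisfying ¬s: {s1, s2, s3, s4, s6}.
States satisfying ¬q: {s0, s3, s4}.
States satisfying A[¬s U ¬q]: {s0, s1, s2, s3, s4, s6}.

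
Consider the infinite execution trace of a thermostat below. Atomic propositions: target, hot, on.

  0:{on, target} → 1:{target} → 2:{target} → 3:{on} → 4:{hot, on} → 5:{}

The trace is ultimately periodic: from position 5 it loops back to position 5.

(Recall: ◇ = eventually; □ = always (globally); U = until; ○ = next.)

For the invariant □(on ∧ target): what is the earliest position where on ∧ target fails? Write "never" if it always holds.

Check on ∧ target at each position in order: 0 ✓.
At position 1 the labels are {target}, so on ∧ target is false there. This is the first violation.

1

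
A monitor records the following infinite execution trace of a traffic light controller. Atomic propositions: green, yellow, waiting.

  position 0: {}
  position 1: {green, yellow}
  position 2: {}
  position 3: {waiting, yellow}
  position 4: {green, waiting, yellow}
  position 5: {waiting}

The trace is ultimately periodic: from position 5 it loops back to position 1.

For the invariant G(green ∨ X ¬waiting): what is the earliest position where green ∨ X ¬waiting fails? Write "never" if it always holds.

2

Check green ∨ X ¬waiting at each position in order: 0 ✓, 1 ✓.
At position 2 the labels are {} and the next position 3 has {waiting, yellow}, so green ∨ X ¬waiting is false there. This is the first violation.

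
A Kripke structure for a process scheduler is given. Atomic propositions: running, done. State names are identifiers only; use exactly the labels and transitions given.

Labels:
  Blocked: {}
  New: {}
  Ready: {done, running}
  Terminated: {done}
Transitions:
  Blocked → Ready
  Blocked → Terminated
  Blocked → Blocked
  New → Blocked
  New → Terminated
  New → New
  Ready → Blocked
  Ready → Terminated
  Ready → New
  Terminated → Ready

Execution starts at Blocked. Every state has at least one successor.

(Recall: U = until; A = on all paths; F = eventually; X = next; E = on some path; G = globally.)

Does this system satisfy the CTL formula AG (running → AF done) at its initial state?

Satisfied

States satisfying running → AF done: {Blocked, New, Ready, Terminated}.
States satisfying AG (running → AF done): {Blocked, New, Ready, Terminated}.
Every state reachable from Blocked satisfies running → AF done.
Blocked ∈ Sat(AG (running → AF done)).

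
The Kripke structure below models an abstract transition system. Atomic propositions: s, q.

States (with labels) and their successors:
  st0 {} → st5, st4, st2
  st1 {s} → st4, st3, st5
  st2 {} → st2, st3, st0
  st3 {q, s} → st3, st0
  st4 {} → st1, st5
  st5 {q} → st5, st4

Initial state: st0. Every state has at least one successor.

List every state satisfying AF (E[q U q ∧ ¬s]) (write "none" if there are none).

{st5}

States satisfying E[q U q ∧ ¬s]: {st5}.
States satisfying AF (E[q U q ∧ ¬s]): {st5}.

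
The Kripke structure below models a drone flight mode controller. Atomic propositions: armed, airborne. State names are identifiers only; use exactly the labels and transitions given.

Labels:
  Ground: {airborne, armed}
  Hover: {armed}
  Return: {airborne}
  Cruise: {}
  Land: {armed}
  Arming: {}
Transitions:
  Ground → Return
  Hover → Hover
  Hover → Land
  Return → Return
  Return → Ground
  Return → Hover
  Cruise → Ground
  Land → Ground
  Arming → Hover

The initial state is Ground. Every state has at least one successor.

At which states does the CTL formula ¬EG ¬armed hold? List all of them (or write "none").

States satisfying ¬armed: {Return, Cruise, Arming}.
States satisfying EG ¬armed: {Return}.
States satisfying ¬EG ¬armed: {Ground, Hover, Cruise, Land, Arming}.

{Ground, Hover, Cruise, Land, Arming}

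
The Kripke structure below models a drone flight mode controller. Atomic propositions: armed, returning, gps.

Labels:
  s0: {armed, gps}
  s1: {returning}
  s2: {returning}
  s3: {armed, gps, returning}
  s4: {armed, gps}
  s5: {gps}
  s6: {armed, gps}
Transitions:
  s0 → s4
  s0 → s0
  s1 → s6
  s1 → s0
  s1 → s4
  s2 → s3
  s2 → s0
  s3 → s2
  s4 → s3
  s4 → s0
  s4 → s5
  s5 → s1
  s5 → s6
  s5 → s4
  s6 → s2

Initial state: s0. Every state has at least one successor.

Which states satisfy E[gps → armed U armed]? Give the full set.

States satisfying gps → armed: {s0, s1, s2, s3, s4, s6}.
States satisfying armed: {s0, s3, s4, s6}.
States satisfying E[gps → armed U armed]: {s0, s1, s2, s3, s4, s6}.

{s0, s1, s2, s3, s4, s6}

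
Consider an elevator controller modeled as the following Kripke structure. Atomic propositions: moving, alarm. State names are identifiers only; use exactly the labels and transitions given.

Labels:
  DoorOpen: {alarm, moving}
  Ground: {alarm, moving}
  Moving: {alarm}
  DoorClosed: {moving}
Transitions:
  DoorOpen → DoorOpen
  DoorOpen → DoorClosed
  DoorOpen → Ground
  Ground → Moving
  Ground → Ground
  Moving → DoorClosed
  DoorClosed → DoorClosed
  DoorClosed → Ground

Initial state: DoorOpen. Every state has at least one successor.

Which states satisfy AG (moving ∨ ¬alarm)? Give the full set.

States satisfying moving ∨ ¬alarm: {DoorOpen, Ground, DoorClosed}.
States satisfying AG (moving ∨ ¬alarm): ∅.

none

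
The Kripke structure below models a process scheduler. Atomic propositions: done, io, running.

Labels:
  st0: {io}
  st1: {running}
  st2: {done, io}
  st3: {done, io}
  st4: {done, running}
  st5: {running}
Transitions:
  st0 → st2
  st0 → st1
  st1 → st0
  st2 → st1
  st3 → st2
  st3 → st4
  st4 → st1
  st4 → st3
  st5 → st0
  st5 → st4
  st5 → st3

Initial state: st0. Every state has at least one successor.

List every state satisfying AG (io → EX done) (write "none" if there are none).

States satisfying io → EX done: {st0, st1, st3, st4, st5}.
States satisfying AG (io → EX done): ∅.

none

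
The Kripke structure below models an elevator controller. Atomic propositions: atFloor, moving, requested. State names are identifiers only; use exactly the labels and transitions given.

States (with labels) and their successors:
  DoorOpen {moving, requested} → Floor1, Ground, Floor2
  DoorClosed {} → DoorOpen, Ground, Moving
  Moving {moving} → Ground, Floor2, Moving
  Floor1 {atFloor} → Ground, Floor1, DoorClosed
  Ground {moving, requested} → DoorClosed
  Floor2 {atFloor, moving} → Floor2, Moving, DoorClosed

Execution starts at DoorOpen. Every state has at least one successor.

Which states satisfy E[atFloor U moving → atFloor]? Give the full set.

{DoorClosed, Floor1, Floor2}

States satisfying atFloor: {Floor1, Floor2}.
States satisfying moving → atFloor: {DoorClosed, Floor1, Floor2}.
States satisfying E[atFloor U moving → atFloor]: {DoorClosed, Floor1, Floor2}.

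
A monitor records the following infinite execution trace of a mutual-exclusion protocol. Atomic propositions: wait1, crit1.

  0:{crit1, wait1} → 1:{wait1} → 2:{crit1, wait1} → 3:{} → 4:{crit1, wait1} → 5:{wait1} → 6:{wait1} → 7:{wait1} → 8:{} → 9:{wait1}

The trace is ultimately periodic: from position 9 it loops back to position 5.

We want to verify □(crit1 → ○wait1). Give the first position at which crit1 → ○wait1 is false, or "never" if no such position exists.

2

Check crit1 → ○wait1 at each position in order: 0 ✓, 1 ✓.
At position 2 the labels are {crit1, wait1} and the next position 3 has {}, so crit1 → ○wait1 is false there. This is the first violation.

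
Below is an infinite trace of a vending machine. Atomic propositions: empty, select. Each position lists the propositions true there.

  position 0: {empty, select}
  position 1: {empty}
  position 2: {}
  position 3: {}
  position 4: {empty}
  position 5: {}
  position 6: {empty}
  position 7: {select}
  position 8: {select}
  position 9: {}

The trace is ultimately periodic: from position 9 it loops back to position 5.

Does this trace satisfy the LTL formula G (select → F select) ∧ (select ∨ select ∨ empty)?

Holds

select → F select holds at every position 0..9, and those are all positions ever visited, so G (select → F select) holds.
Positions where select holds: 0, 7, 8.
Check F select at each: 0→ok, 7→ok, 8→ok.
At position 0: G (select → F select) is true; select ∨ select ∨ empty is true; so G (select → F select) ∧ (select ∨ select ∨ empty) is true.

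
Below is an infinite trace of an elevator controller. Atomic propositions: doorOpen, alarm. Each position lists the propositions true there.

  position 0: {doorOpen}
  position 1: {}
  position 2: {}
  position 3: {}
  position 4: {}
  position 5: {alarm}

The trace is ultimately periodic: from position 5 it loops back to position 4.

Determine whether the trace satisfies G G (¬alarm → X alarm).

G (¬alarm → X alarm) must hold at every position from 0 onward. It fails at position 0, so G G (¬alarm → X alarm) is false.

Violated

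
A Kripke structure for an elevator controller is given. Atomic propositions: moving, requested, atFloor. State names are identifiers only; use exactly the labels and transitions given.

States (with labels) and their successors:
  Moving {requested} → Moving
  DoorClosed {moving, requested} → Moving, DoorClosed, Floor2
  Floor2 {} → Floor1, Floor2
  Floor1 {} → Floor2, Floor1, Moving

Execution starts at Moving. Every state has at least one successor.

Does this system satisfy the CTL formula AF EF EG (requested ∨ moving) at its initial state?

States satisfying EF EG (requested ∨ moving): {Moving, DoorClosed, Floor2, Floor1}.
States satisfying AF EF EG (requested ∨ moving): {Moving, DoorClosed, Floor2, Floor1}.
Moving ∈ Sat(AF EF EG (requested ∨ moving)).

Yes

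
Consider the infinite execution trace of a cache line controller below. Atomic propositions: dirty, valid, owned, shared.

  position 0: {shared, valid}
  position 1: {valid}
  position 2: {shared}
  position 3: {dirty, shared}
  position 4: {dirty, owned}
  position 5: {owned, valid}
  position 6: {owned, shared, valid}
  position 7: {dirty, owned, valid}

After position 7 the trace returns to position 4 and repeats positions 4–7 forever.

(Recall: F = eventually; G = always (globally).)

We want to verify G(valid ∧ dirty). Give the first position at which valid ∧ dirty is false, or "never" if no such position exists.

At position 0 the labels are {shared, valid}, so valid ∧ dirty is false there. This is the first violation.

0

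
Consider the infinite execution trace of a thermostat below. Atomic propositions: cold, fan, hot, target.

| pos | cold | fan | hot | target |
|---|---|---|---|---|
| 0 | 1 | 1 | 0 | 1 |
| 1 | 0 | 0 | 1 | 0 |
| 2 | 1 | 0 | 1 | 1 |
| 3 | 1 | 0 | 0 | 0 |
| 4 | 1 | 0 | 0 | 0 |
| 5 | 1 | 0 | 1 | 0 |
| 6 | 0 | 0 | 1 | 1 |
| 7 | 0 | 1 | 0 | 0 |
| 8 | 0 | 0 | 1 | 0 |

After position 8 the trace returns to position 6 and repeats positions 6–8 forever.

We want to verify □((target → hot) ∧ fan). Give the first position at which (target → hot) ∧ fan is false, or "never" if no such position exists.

0

At position 0 the labels are {cold, fan, target}, so (target → hot) ∧ fan is false there. This is the first violation.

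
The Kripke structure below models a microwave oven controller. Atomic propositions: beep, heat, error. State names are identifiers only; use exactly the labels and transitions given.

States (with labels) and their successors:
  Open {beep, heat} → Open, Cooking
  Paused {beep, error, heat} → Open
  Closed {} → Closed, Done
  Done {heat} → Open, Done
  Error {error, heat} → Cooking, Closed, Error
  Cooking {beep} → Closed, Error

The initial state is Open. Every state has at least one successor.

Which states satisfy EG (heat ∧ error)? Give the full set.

{Error}

States satisfying heat ∧ error: {Paused, Error}.
States satisfying EG (heat ∧ error): {Error}.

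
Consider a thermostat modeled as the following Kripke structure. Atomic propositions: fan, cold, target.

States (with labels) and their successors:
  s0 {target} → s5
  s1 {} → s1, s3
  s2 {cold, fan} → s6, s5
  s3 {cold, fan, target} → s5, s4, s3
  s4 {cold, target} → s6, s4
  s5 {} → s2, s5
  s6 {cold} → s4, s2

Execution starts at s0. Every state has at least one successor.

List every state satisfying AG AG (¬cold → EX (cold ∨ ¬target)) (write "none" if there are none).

States satisfying AG (¬cold → EX (cold ∨ ¬target)): {s0, s1, s2, s3, s4, s5, s6}.
States satisfying AG AG (¬cold → EX (cold ∨ ¬target)): {s0, s1, s2, s3, s4, s5, s6}.

{s0, s1, s2, s3, s4, s5, s6}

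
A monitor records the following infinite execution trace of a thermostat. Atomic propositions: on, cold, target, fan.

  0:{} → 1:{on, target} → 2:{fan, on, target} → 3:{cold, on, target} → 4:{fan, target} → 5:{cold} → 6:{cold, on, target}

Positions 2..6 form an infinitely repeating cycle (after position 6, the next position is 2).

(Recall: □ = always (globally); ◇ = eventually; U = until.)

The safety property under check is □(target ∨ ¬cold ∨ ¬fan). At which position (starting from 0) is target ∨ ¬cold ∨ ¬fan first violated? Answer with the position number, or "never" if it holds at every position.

never

target ∨ ¬cold ∨ ¬fan holds at every position 0..6, and those are all the positions the trace ever visits, so the invariant □(target ∨ ¬cold ∨ ¬fan) is never violated.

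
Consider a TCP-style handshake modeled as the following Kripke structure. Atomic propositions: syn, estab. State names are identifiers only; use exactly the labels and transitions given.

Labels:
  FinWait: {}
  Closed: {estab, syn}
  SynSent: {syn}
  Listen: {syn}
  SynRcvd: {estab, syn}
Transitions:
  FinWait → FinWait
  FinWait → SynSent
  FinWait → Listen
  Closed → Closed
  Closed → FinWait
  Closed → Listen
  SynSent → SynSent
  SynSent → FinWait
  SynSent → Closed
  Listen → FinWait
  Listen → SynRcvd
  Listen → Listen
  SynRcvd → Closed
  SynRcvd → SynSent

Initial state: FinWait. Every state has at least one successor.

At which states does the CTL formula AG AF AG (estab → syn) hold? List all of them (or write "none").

{FinWait, Closed, SynSent, Listen, SynRcvd}

States satisfying AF AG (estab → syn): {FinWait, Closed, SynSent, Listen, SynRcvd}.
States satisfying AG AF AG (estab → syn): {FinWait, Closed, SynSent, Listen, SynRcvd}.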